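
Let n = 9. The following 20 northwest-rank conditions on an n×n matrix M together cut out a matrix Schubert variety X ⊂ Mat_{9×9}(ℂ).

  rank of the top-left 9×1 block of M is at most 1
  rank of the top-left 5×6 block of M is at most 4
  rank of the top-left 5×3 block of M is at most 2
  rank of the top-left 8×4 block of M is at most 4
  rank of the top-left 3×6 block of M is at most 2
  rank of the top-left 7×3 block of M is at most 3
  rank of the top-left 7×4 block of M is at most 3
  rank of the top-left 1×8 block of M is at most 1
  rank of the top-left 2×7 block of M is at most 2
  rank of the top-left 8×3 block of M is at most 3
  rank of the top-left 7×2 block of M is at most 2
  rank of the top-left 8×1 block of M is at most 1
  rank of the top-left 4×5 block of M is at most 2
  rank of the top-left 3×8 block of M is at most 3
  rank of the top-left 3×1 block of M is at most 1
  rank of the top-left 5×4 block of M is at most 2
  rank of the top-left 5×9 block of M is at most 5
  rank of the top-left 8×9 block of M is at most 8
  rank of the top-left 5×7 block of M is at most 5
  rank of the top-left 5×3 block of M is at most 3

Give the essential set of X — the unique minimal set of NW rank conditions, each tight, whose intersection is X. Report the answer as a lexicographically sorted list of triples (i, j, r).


Computing R[i][j] = min implied NW-rank bound (n=9, 20 conditions):

  row 1: 1, 1, 1, 1, 1, 1, 1, 1, 1
  row 2: 1, 2, 2, 2, 2, 2, 2, 2, 2
  row 3: 1, 2, 2, 2, 2, 2, 3, 3, 3
  row 4: 1, 2, 2, 2, 2, 3, 4, 4, 4
  row 5: 1, 2, 2, 2, 3, 4, 5, 5, 5
  row 6: 1, 2, 3, 3, 4, 5, 6, 6, 6
  row 7: 1, 2, 3, 3, 4, 5, 6, 7, 7
  row 8: 1, 2, 3, 4, 5, 6, 7, 8, 8
  row 9: 1, 2, 3, 4, 5, 6, 7, 8, 9

reading off 1-entries of Δ²R: w = (1, 2, 7, 6, 5, 3, 8, 4, 9).

|D(w)|=10, |Ess(w)|=4:

[(3, 6, 2), (4, 5, 2), (5, 4, 2), (7, 4, 3)]


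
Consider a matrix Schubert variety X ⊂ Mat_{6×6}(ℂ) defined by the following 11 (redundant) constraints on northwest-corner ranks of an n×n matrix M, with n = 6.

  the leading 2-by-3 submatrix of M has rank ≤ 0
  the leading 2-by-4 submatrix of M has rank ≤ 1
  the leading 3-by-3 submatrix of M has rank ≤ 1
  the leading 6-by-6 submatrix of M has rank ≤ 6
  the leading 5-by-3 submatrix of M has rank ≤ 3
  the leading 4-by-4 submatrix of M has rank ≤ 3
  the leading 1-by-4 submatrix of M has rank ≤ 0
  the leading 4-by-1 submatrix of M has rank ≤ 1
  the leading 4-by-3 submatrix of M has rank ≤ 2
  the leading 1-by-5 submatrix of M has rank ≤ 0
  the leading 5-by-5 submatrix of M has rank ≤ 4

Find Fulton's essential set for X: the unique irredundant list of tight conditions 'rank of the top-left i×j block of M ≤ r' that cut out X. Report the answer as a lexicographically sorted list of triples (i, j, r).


Propagating the 11 rank bounds to every northwest block:

  row 1: 0 | 0 | 0 | 0 | 0 | 1
  row 2: 0 | 0 | 0 | 1 | 1 | 2
  row 3: 1 | 1 | 1 | 2 | 2 | 3
  row 4: 1 | 2 | 2 | 3 | 3 | 4
  row 5: 1 | 2 | 3 | 4 | 4 | 5
  row 6: 1 | 2 | 3 | 4 | 5 | 6

hence w(1..6) = (6, 4, 1, 2, 3, 5).

|D(w)|=8, |Ess(w)|=2:

[(1, 5, 0), (2, 3, 0)]


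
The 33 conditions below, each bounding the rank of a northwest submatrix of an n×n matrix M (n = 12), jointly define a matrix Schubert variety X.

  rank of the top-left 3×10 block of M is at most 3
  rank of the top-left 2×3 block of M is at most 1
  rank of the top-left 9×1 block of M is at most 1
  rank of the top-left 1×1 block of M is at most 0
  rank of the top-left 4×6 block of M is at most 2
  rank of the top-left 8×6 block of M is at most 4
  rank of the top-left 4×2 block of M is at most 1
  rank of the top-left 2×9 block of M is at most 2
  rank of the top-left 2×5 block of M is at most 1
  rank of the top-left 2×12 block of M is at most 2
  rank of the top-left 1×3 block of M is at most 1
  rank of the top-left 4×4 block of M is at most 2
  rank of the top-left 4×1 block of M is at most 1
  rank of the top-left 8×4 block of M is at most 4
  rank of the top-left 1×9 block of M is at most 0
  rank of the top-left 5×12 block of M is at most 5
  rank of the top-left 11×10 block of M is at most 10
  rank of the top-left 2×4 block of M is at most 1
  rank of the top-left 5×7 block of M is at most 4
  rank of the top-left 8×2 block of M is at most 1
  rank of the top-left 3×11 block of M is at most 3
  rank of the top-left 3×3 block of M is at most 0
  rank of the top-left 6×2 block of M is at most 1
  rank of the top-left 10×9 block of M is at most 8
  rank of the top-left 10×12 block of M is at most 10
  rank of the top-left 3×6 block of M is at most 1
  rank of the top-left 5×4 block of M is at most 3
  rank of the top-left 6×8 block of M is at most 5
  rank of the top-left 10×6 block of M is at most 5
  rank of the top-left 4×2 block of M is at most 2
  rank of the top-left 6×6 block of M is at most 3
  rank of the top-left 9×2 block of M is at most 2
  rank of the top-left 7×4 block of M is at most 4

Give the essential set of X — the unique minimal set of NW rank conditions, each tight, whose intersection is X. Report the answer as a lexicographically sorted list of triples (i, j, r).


Computing R[i][j] = min implied NW-rank bound (n=12, 33 conditions):

  i=1: 0, 0, 0, 0, 0, 0, 0, 0, 0, 1, 1, 1
  i=2: 0, 0, 0, 1, 1, 1, 1, 1, 1, 2, 2, 2
  i=3: 0, 0, 0, 1, 1, 1, 2, 2, 2, 3, 3, 3
  i=4: 1, 1, 1, 2, 2, 2, 3, 3, 3, 4, 4, 4
  i=5: 1, 1, 2, 3, 3, 3, 4, 4, 4, 5, 5, 5
  i=6: 1, 1, 2, 3, 3, 3, 4, 5, 5, 6, 6, 6
  i=7: 1, 1, 2, 3, 4, 4, 5, 6, 6, 7, 7, 7
  i=8: 1, 1, 2, 3, 4, 4, 5, 6, 7, 8, 8, 8
  i=9: 1, 2, 3, 4, 5, 5, 6, 7, 8, 9, 9, 9
  i=10: 1, 2, 3, 4, 5, 5, 6, 7, 8, 9, 10, 10
  i=11: 1, 2, 3, 4, 5, 6, 7, 8, 9, 10, 11, 11
  i=12: 1, 2, 3, 4, 5, 6, 7, 8, 9, 10, 11, 12

so w = (10, 4, 7, 1, 3, 8, 5, 9, 2, 11, 6, 12).

ℓ(w)=25; the 7 essential cells (i,j,r):

[(1, 9, 0), (3, 3, 0), (3, 6, 1), (6, 6, 3), (8, 2, 1), (8, 6, 4), (10, 6, 5)]


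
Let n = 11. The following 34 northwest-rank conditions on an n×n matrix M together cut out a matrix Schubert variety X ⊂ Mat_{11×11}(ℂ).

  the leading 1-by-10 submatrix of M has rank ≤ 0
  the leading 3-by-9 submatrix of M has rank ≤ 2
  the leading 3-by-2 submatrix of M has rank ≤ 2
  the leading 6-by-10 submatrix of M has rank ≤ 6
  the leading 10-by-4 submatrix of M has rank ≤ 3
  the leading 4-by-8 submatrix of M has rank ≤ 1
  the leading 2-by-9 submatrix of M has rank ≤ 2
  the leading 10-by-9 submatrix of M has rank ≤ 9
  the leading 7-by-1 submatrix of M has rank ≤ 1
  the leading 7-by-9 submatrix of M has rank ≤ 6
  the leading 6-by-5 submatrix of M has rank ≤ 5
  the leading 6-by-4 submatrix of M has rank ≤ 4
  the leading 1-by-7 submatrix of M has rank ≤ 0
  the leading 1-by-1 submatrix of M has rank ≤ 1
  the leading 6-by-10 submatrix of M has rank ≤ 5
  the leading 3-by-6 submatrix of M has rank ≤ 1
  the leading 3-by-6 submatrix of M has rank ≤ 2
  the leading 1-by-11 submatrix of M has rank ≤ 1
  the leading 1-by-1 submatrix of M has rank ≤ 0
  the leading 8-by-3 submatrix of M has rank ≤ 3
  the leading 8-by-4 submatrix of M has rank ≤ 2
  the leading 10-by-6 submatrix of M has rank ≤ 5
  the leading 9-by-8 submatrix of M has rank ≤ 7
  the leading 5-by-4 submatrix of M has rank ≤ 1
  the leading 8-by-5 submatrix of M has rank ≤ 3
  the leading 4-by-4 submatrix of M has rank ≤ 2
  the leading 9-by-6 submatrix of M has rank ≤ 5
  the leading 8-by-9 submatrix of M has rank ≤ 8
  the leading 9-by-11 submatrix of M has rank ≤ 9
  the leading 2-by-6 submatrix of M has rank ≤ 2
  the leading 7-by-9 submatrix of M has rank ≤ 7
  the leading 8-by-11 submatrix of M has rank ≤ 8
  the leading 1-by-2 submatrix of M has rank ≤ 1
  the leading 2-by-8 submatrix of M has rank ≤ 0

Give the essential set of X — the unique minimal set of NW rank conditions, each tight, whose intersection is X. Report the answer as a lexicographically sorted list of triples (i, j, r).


The tightest implied rank at each (i,j), from the 34 conditions:

  R[1]: 0, 0, 0, 0, 0, 0, 0, 0, 0, 0, 1
  R[2]: 0, 0, 0, 0, 0, 0, 0, 0, 1, 1, 2
  R[3]: 1, 1, 1, 1, 1, 1, 1, 1, 2, 2, 3
  R[4]: 1, 1, 1, 1, 1, 1, 1, 1, 2, 3, 4
  R[5]: 1, 1, 1, 1, 2, 2, 2, 2, 3, 4, 5
  R[6]: 1, 2, 2, 2, 3, 3, 3, 3, 4, 5, 6
  R[7]: 1, 2, 2, 2, 3, 4, 4, 4, 5, 6, 7
  R[8]: 1, 2, 2, 2, 3, 4, 5, 5, 6, 7, 8
  R[9]: 1, 2, 3, 3, 4, 5, 6, 6, 7, 8, 9
  R[10]: 1, 2, 3, 3, 4, 5, 6, 7, 8, 9, 10
  R[11]: 1, 2, 3, 4, 5, 6, 7, 8, 9, 10, 11

the unique w with this rank table is (11, 9, 1, 10, 5, 2, 6, 7, 3, 8, 4).

Fulton essential set (6 of the 33 Rothe cells):

[(1, 10, 0), (2, 8, 0), (4, 8, 1), (5, 4, 1), (8, 4, 2), (10, 4, 3)]


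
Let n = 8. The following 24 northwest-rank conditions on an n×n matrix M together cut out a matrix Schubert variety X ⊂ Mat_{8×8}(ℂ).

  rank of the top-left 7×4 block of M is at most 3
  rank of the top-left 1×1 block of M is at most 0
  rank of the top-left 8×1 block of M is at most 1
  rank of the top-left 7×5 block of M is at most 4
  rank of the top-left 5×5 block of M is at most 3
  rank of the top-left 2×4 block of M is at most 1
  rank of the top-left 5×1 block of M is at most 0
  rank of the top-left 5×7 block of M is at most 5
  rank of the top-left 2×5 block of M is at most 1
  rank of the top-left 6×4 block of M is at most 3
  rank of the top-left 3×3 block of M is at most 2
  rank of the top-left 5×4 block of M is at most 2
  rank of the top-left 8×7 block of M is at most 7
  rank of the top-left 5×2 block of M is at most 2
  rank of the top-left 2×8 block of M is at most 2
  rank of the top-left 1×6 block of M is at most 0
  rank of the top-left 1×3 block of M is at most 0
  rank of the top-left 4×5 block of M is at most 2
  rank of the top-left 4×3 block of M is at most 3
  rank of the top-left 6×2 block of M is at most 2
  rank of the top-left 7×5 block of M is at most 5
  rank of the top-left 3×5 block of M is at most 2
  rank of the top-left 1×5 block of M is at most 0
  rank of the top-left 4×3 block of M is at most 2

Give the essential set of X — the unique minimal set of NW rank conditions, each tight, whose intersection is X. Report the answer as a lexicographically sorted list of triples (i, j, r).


The tightest implied rank at each (i,j), from the 24 conditions:

  0 0 0 0 0 0 1 1
  0 1 1 1 1 1 2 2
  0 1 2 2 2 2 3 3
  0 1 2 2 2 3 4 4
  0 1 2 2 3 4 5 5
  1 2 3 3 4 5 6 6
  1 2 3 3 4 5 6 7
  1 2 3 4 5 6 7 8

giving w = (7, 2, 3, 6, 5, 1, 8, 4) via Δ²R.

5 SE-corners of the 14-cell Rothe diagram give Ess(w):

[(1, 6, 0), (4, 5, 2), (5, 1, 0), (5, 4, 2), (7, 4, 3)]


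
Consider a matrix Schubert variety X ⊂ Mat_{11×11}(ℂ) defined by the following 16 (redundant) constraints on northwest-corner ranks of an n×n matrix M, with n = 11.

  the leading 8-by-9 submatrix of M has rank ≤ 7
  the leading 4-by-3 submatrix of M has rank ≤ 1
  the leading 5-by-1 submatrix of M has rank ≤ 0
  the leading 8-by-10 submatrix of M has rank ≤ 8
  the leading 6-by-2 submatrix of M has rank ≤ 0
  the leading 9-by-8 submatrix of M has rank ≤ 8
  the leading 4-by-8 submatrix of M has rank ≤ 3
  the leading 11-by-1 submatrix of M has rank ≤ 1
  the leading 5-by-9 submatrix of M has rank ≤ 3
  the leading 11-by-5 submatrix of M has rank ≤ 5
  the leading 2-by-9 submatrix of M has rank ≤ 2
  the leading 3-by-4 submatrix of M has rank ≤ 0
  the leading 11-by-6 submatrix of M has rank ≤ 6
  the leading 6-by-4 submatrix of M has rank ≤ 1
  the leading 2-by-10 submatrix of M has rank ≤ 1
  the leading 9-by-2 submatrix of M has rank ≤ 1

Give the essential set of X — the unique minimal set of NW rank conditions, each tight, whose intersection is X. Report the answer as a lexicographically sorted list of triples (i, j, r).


Reconstructing r_w from the 16 given conditions:

  0  0  0  0  1  1  1  1  1  1  1
  0  0  0  0  1  1  1  1  1  1  2
  0  0  0  0  1  2  2  2  2  2  3
  0  0  1  1  2  3  3  3  3  3  4
  0  0  1  1  2  3  3  3  3  4  5
  0  0  1  1  2  3  4  4  4  5  6
  1  1  2  2  3  4  5  5  5  6  7
  1  1  2  3  4  5  6  6  6  7  8
  1  1  2  3  4  5  6  7  7  8  9
  1  2  3  4  5  6  7  8  8  9  10
  1  2  3  4  5  6  7  8  9  10  11

so w = (5, 11, 6, 3, 10, 7, 1, 4, 8, 2, 9).

ℓ(w)=30; the 6 essential cells (i,j,r):

[(2, 10, 1), (3, 4, 0), (5, 9, 3), (6, 2, 0), (6, 4, 1), (9, 2, 1)]


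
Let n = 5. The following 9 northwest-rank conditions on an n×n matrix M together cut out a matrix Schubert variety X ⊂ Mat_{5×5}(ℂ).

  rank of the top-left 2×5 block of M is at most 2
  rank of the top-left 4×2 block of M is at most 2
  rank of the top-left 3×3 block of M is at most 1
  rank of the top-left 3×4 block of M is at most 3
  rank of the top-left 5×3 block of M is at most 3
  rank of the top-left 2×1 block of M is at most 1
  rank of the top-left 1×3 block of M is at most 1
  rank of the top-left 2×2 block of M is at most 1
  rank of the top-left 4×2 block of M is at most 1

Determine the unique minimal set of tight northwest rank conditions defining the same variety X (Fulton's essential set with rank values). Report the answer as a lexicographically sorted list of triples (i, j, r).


Propagating the 9 rank bounds to every northwest block:

  1, 1, 1, 1, 1
  1, 1, 1, 2, 2
  1, 1, 1, 2, 3
  1, 1, 2, 3, 4
  1, 2, 3, 4, 5

the unique w with this rank table is (1, 4, 5, 3, 2).

D(w) has 5 cells with 2 SE-corners; essential set:

[(3, 3, 1), (4, 2, 1)]


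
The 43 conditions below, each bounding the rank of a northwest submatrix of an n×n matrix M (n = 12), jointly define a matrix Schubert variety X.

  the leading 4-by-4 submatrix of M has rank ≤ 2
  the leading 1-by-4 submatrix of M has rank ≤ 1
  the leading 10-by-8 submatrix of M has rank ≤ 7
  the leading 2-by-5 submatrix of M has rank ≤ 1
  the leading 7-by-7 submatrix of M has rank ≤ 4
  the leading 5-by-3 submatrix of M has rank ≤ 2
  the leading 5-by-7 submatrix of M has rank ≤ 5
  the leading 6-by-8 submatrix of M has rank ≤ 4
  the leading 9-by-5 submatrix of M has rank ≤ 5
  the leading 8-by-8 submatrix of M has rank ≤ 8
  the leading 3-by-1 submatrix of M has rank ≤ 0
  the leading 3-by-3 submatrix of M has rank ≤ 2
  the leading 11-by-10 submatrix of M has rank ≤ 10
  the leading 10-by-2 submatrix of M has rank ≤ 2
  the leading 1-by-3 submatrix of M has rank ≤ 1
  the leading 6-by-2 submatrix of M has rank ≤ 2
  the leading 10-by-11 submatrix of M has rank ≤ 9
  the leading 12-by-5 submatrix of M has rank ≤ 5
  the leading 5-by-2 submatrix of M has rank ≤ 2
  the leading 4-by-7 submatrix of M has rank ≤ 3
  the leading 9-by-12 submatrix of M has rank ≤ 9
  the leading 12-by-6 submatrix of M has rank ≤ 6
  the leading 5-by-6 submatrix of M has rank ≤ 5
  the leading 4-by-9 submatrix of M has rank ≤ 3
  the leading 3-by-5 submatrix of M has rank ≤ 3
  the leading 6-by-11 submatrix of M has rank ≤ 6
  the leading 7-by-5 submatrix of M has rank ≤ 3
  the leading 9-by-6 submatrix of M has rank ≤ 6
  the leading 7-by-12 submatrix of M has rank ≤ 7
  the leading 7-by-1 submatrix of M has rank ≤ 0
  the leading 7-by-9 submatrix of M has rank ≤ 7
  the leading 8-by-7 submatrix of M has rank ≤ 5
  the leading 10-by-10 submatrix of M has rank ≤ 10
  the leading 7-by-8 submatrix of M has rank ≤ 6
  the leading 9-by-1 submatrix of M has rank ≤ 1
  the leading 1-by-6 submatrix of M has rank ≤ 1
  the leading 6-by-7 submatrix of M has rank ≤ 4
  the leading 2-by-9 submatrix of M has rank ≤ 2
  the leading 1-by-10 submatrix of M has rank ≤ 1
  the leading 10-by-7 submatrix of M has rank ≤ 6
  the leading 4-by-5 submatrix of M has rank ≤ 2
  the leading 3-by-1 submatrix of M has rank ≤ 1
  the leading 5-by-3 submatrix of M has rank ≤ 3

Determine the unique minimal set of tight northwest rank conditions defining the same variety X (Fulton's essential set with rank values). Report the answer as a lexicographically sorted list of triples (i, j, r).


Computing R[i][j] = min implied NW-rank bound (n=12, 43 conditions):

  row 1: 0 | 1 | 1 | 1 | 1 | 1 | 1 | 1 | 1 | 1 | 1 | 1
  row 2: 0 | 1 | 1 | 1 | 1 | 2 | 2 | 2 | 2 | 2 | 2 | 2
  row 3: 0 | 1 | 2 | 2 | 2 | 3 | 3 | 3 | 3 | 3 | 3 | 3
  row 4: 0 | 1 | 2 | 2 | 2 | 3 | 3 | 3 | 3 | 4 | 4 | 4
  row 5: 0 | 1 | 2 | 3 | 3 | 4 | 4 | 4 | 4 | 5 | 5 | 5
  row 6: 0 | 1 | 2 | 3 | 3 | 4 | 4 | 4 | 5 | 6 | 6 | 6
  row 7: 0 | 1 | 2 | 3 | 3 | 4 | 4 | 5 | 6 | 7 | 7 | 7
  row 8: 1 | 2 | 3 | 4 | 4 | 5 | 5 | 6 | 7 | 8 | 8 | 8
  row 9: 1 | 2 | 3 | 4 | 5 | 6 | 6 | 7 | 8 | 9 | 9 | 9
  row 10: 1 | 2 | 3 | 4 | 5 | 6 | 6 | 7 | 8 | 9 | 9 | 10
  row 11: 1 | 2 | 3 | 4 | 5 | 6 | 7 | 8 | 9 | 10 | 10 | 11
  row 12: 1 | 2 | 3 | 4 | 5 | 6 | 7 | 8 | 9 | 10 | 11 | 12

so w = (2, 6, 3, 10, 4, 9, 8, 1, 5, 12, 7, 11).

|D(w)|=22, |Ess(w)|=9:

[(2, 5, 1), (4, 5, 2), (4, 9, 3), (6, 8, 4), (7, 1, 0), (7, 5, 3), (7, 7, 4), (10, 7, 6), (10, 11, 9)]


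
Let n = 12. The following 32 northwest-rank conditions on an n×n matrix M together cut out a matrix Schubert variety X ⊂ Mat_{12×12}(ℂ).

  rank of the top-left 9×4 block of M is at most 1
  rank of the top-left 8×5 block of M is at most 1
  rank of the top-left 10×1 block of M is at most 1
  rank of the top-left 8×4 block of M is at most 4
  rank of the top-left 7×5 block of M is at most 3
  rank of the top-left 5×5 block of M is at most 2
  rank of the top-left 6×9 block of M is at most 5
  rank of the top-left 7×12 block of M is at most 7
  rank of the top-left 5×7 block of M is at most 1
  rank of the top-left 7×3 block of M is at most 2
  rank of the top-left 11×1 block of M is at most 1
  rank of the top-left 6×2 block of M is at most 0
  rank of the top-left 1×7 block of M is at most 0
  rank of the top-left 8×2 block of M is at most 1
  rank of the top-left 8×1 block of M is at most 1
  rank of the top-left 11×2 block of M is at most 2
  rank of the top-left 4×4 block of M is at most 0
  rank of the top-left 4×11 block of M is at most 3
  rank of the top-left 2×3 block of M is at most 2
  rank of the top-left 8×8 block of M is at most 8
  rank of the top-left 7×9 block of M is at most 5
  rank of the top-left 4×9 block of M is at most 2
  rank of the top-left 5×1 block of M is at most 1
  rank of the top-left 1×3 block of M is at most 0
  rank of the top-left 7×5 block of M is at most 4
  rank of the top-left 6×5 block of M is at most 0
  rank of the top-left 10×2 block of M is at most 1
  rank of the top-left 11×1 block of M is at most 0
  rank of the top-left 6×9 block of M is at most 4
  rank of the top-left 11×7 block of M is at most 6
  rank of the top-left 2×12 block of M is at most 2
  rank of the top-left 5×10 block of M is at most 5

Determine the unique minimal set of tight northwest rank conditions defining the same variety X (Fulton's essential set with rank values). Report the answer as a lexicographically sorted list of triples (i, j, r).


Rank table r_w(12×12) implied by the 32 constraints:

  row 1: 0 0 0 0 0 0 0 1 1 1 1 1
  row 2: 0 0 0 0 0 1 1 2 2 2 2 2
  row 3: 0 0 0 0 0 1 1 2 2 3 3 3
  row 4: 0 0 0 0 0 1 1 2 2 3 3 4
  row 5: 0 0 0 0 0 1 1 2 3 4 4 5
  row 6: 0 0 0 0 0 1 2 3 4 5 5 6
  row 7: 0 1 1 1 1 2 3 4 5 6 6 7
  row 8: 0 1 1 1 1 2 3 4 5 6 7 8
  row 9: 0 1 1 1 2 3 4 5 6 7 8 9
  row 10: 0 1 2 2 3 4 5 6 7 8 9 10
  row 11: 0 1 2 3 4 5 6 7 8 9 10 11
  row 12: 1 2 3 4 5 6 7 8 9 10 11 12

reading off 1-entries of Δ²R: w = (8, 6, 10, 12, 9, 7, 2, 11, 5, 3, 4, 1).

Rothe diagram D(w) (48 cells), 8 SE-corners (essential conditions):

[(1, 7, 0), (4, 9, 2), (4, 11, 3), (5, 7, 1), (6, 5, 0), (8, 5, 1), (9, 4, 1), (11, 1, 0)]


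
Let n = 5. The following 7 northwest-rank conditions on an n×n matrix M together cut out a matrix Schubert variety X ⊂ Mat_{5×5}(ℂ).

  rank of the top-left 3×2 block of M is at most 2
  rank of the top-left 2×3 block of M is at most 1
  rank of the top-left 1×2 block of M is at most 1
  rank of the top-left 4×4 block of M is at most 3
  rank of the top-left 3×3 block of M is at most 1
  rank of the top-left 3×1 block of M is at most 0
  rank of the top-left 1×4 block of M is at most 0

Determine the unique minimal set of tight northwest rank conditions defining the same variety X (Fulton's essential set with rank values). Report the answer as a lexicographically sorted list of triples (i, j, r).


Reconstructing r_w from the 7 given conditions:

  row 1: 0, 0, 0, 0, 1
  row 2: 0, 1, 1, 1, 2
  row 3: 0, 1, 1, 2, 3
  row 4: 1, 2, 2, 3, 4
  row 5: 1, 2, 3, 4, 5

so w = (5, 2, 4, 1, 3).

D(w) has 7 cells with 3 SE-corners; essential set:

[(1, 4, 0), (3, 1, 0), (3, 3, 1)]


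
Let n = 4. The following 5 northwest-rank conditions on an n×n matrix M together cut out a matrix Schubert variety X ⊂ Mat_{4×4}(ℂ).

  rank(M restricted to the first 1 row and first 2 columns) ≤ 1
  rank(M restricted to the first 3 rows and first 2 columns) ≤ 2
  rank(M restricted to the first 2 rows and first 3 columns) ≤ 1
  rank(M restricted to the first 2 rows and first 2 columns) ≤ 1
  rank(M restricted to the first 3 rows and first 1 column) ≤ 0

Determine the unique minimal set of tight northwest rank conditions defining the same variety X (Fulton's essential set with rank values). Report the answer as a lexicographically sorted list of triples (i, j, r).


Rank table r_w(4×4) implied by the 5 constraints:

  0  1  1  1
  0  1  1  2
  0  1  2  3
  1  2  3  4

hence w(1..4) = (2, 4, 3, 1).

ℓ(w)=4; the 2 essential cells (i,j,r):

[(2, 3, 1), (3, 1, 0)]


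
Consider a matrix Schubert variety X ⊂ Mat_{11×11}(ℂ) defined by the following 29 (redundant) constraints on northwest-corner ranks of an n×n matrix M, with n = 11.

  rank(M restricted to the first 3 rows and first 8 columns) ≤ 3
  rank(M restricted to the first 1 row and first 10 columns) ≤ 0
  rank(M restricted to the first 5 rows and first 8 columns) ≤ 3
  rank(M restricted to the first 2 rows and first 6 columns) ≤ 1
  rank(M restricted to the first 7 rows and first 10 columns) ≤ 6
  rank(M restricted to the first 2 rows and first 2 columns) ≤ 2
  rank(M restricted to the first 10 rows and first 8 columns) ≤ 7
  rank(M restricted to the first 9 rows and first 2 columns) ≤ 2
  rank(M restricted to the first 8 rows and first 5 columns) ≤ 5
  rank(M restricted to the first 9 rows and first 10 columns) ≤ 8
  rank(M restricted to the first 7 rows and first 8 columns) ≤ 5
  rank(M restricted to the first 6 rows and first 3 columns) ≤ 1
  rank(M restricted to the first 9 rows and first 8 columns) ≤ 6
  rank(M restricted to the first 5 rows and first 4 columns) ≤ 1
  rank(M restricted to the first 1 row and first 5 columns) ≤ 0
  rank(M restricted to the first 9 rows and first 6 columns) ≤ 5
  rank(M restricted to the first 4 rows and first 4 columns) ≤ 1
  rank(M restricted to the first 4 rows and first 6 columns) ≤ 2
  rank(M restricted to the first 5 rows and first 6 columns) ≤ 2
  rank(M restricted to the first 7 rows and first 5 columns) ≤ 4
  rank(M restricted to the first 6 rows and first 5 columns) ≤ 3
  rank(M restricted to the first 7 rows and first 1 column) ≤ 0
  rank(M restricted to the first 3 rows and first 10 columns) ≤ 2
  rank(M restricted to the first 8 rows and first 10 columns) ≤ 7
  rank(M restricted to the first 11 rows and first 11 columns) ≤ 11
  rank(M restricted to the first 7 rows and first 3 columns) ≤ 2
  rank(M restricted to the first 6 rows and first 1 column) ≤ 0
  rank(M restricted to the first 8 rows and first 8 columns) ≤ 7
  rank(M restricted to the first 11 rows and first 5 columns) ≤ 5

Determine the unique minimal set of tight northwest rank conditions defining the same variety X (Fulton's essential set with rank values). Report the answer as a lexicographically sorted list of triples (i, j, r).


Recovering R(i,j) via the rank-extension bound from the 29 conditions:

  R[1]: 0 | 0 | 0 | 0 | 0 | 0 | 0 | 0 | 0 | 0 | 1
  R[2]: 0 | 1 | 1 | 1 | 1 | 1 | 1 | 1 | 1 | 1 | 2
  R[3]: 0 | 1 | 1 | 1 | 2 | 2 | 2 | 2 | 2 | 2 | 3
  R[4]: 0 | 1 | 1 | 1 | 2 | 2 | 3 | 3 | 3 | 3 | 4
  R[5]: 0 | 1 | 1 | 1 | 2 | 2 | 3 | 3 | 4 | 4 | 5
  R[6]: 0 | 1 | 1 | 2 | 3 | 3 | 4 | 4 | 5 | 5 | 6
  R[7]: 0 | 1 | 2 | 3 | 4 | 4 | 5 | 5 | 6 | 6 | 7
  R[8]: 1 | 2 | 3 | 4 | 5 | 5 | 6 | 6 | 7 | 7 | 8
  R[9]: 1 | 2 | 3 | 4 | 5 | 5 | 6 | 6 | 7 | 8 | 9
  R[10]: 1 | 2 | 3 | 4 | 5 | 6 | 7 | 7 | 8 | 9 | 10
  R[11]: 1 | 2 | 3 | 4 | 5 | 6 | 7 | 8 | 9 | 10 | 11

so w = (11, 2, 5, 7, 9, 4, 3, 1, 10, 6, 8).

Fulton essential set (8 of the 28 Rothe cells):

[(1, 10, 0), (5, 4, 1), (5, 6, 2), (5, 8, 3), (6, 3, 1), (7, 1, 0), (9, 6, 5), (9, 8, 6)]


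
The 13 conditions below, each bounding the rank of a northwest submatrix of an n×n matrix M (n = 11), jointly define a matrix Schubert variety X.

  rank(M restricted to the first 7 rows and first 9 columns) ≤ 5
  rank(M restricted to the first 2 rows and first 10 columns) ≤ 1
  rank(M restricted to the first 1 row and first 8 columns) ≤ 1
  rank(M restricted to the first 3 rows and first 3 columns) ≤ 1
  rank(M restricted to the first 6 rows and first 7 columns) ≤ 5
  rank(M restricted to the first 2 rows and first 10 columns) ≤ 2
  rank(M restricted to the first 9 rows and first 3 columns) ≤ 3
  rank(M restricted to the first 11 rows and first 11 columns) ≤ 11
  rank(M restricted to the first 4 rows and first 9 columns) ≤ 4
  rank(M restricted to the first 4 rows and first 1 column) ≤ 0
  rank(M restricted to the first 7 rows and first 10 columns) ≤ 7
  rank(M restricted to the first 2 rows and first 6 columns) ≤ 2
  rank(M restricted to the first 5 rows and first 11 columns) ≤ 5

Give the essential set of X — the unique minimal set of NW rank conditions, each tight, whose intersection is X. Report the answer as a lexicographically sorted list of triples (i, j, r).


Recovering R(i,j) via the rank-extension bound from the 13 conditions:

  row 1: 0  1  1  1  1  1  1  1  1  1  1
  row 2: 0  1  1  1  1  1  1  1  1  1  2
  row 3: 0  1  1  2  2  2  2  2  2  2  3
  row 4: 0  1  2  3  3  3  3  3  3  3  4
  row 5: 1  2  3  4  4  4  4  4  4  4  5
  row 6: 1  2  3  4  5  5  5  5  5  5  6
  row 7: 1  2  3  4  5  5  5  5  5  6  7
  row 8: 1  2  3  4  5  6  6  6  6  7  8
  row 9: 1  2  3  4  5  6  7  7  7  8  9
  row 10: 1  2  3  4  5  6  7  8  8  9  10
  row 11: 1  2  3  4  5  6  7  8  9  10  11

hence w(1..11) = (2, 11, 4, 3, 1, 5, 10, 6, 7, 8, 9).

4 SE-corners of the 17-cell Rothe diagram give Ess(w):

[(2, 10, 1), (3, 3, 1), (4, 1, 0), (7, 9, 5)]


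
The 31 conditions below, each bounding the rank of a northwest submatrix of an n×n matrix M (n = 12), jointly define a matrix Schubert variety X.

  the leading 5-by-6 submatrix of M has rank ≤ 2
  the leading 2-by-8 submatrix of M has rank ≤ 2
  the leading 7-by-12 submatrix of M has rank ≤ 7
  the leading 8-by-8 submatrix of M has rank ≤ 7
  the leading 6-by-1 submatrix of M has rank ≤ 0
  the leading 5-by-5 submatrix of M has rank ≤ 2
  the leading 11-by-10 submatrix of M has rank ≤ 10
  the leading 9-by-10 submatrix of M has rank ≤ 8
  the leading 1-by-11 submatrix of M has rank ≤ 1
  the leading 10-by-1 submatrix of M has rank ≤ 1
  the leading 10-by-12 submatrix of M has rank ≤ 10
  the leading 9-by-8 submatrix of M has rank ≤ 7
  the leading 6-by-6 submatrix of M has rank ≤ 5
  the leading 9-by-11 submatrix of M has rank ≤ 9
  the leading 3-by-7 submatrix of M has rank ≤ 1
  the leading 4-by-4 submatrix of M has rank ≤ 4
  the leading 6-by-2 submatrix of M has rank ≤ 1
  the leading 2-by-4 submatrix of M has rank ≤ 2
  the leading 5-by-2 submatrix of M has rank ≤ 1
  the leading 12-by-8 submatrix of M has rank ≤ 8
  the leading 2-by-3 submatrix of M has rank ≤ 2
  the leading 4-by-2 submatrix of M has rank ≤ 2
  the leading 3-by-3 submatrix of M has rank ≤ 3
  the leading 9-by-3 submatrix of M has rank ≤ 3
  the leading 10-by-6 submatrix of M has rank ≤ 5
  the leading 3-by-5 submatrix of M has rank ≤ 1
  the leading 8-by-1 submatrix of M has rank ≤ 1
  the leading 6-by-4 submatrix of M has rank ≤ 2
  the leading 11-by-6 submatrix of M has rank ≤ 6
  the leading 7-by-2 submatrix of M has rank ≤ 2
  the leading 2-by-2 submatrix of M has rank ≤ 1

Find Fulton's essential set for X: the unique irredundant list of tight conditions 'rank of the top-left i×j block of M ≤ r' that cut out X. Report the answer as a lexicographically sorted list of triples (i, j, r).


Computing R[i][j] = min implied NW-rank bound (n=12, 31 conditions):

  R[1]: 0, 1, 1, 1, 1, 1, 1, 1, 1, 1, 1, 1
  R[2]: 0, 1, 1, 1, 1, 1, 1, 2, 2, 2, 2, 2
  R[3]: 0, 1, 1, 1, 1, 1, 1, 2, 3, 3, 3, 3
  R[4]: 0, 1, 2, 2, 2, 2, 2, 3, 4, 4, 4, 4
  R[5]: 0, 1, 2, 2, 2, 2, 3, 4, 5, 5, 5, 5
  R[6]: 0, 1, 2, 2, 3, 3, 4, 5, 6, 6, 6, 6
  R[7]: 1, 2, 3, 3, 4, 4, 5, 6, 7, 7, 7, 7
  R[8]: 1, 2, 3, 4, 5, 5, 6, 7, 8, 8, 8, 8
  R[9]: 1, 2, 3, 4, 5, 5, 6, 7, 8, 8, 9, 9
  R[10]: 1, 2, 3, 4, 5, 5, 6, 7, 8, 9, 10, 10
  R[11]: 1, 2, 3, 4, 5, 6, 7, 8, 9, 10, 11, 11
  R[12]: 1, 2, 3, 4, 5, 6, 7, 8, 9, 10, 11, 12

second differences of R give the permutation w = (2, 8, 9, 3, 7, 5, 1, 4, 11, 10, 6, 12).

ℓ(w)=23; the 6 essential cells (i,j,r):

[(3, 7, 1), (5, 6, 2), (6, 1, 0), (6, 4, 2), (9, 10, 8), (10, 6, 5)]


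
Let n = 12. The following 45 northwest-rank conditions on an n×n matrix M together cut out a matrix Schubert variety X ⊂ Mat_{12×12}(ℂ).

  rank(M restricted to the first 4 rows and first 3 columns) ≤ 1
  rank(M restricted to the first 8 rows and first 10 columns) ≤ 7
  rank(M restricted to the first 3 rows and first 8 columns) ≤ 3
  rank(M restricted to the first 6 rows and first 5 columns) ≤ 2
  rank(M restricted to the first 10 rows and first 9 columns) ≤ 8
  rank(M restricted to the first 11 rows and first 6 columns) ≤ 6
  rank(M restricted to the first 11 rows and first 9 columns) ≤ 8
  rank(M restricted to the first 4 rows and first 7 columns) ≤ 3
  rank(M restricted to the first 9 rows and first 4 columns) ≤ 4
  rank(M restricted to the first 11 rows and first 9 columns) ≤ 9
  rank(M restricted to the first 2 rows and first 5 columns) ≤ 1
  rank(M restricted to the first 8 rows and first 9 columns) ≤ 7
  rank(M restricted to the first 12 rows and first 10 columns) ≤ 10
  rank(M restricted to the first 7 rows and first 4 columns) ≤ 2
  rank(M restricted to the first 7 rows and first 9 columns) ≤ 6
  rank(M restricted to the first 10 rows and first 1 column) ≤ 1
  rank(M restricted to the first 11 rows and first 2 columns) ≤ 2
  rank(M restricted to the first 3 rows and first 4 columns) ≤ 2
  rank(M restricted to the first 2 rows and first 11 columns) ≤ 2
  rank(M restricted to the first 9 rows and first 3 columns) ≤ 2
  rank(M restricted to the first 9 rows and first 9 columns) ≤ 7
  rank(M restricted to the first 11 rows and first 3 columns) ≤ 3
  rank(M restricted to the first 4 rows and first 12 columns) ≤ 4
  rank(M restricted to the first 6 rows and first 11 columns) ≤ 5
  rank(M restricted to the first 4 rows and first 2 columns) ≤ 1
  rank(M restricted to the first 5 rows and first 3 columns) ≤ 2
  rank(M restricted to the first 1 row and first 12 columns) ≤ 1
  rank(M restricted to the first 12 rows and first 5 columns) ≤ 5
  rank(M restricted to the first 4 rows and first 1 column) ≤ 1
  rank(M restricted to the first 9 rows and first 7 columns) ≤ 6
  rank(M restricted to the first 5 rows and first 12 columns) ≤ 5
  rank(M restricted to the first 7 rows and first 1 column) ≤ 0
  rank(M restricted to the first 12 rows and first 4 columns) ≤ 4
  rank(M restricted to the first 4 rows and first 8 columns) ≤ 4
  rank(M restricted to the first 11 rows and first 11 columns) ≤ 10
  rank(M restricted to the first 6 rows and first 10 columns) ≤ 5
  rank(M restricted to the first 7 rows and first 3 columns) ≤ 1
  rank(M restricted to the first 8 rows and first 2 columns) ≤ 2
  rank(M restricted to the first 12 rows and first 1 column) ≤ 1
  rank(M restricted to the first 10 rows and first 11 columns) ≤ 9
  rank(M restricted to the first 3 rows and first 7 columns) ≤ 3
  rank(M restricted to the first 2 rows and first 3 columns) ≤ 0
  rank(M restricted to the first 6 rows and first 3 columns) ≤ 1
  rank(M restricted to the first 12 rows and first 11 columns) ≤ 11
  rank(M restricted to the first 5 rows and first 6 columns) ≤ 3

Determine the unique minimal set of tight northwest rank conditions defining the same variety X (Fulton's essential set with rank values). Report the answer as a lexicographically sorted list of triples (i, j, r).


Propagating the 45 rank bounds to every northwest block:

  0 0 0 1 1 1 1 1 1 1 1 1
  0 0 0 1 1 2 2 2 2 2 2 2
  0 1 1 2 2 3 3 3 3 3 3 3
  0 1 1 2 2 3 3 4 4 4 4 4
  0 1 1 2 2 3 4 5 5 5 5 5
  0 1 1 2 2 3 4 5 5 5 5 6
  0 1 1 2 3 4 5 6 6 6 6 7
  1 2 2 3 4 5 6 7 7 7 7 8
  1 2 2 3 4 5 6 7 7 8 8 9
  1 2 3 4 5 6 7 8 8 9 9 10
  1 2 3 4 5 6 7 8 8 9 10 11
  1 2 3 4 5 6 7 8 9 10 11 12

hence w(1..12) = (4, 6, 2, 8, 7, 12, 5, 1, 10, 3, 11, 9).

D(w) has 26 cells with 10 SE-corners; essential set:

[(2, 3, 0), (2, 5, 1), (4, 7, 3), (6, 5, 2), (6, 11, 5), (7, 1, 0), (7, 3, 1), (9, 3, 2), (9, 9, 7), (11, 9, 8)]


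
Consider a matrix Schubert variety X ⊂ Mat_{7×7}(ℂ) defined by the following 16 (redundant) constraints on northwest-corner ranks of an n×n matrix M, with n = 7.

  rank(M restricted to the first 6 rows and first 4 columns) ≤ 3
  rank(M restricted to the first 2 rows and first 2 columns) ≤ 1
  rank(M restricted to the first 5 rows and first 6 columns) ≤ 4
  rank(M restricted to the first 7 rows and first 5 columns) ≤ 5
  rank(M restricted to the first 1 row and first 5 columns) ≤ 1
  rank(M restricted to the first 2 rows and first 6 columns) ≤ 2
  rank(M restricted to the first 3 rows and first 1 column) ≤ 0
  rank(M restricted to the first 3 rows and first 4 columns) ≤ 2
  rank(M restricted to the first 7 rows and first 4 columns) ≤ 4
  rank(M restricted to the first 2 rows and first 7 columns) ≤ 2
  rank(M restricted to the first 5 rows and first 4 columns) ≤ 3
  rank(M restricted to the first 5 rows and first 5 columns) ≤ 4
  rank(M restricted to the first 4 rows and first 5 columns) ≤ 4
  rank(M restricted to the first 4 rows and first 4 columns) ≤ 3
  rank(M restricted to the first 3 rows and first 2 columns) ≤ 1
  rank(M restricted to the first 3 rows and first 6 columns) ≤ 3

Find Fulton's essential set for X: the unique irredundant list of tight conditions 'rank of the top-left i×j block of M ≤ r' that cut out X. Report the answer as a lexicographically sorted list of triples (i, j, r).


Propagating the 16 rank bounds to every northwest block:

  0 | 1 | 1 | 1 | 1 | 1 | 1
  0 | 1 | 2 | 2 | 2 | 2 | 2
  0 | 1 | 2 | 2 | 3 | 3 | 3
  1 | 2 | 3 | 3 | 4 | 4 | 4
  1 | 2 | 3 | 3 | 4 | 4 | 5
  1 | 2 | 3 | 3 | 4 | 5 | 6
  1 | 2 | 3 | 4 | 5 | 6 | 7

reading off 1-entries of Δ²R: w = (2, 3, 5, 1, 7, 6, 4).

|D(w)|=7, |Ess(w)|=4:

[(3, 1, 0), (3, 4, 2), (5, 6, 4), (6, 4, 3)]


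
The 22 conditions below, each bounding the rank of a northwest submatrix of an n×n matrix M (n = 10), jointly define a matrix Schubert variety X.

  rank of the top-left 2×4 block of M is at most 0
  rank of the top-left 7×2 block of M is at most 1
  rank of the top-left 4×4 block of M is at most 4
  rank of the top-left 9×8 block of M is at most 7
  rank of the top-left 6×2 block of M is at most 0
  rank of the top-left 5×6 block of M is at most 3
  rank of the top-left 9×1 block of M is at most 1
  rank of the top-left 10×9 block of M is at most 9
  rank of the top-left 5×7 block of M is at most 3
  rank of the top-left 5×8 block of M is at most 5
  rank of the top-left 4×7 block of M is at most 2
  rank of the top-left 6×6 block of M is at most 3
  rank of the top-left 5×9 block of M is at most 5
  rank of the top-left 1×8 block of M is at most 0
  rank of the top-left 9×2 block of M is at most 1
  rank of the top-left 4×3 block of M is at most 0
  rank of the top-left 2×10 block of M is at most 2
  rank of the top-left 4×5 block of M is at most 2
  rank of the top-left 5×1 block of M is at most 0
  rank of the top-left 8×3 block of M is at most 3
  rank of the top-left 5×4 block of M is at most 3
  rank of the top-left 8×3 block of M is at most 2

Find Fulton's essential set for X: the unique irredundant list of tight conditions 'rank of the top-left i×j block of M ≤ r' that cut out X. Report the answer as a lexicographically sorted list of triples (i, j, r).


The tightest implied rank at each (i,j), from the 22 conditions:

  R[1]: 0  0  0  0  0  0  0  0  1  1
  R[2]: 0  0  0  0  1  1  1  1  2  2
  R[3]: 0  0  0  1  2  2  2  2  3  3
  R[4]: 0  0  0  1  2  2  2  3  4  4
  R[5]: 0  0  1  2  3  3  3  4  5  5
  R[6]: 0  0  1  2  3  3  4  5  6  6
  R[7]: 1  1  2  3  4  4  5  6  7  7
  R[8]: 1  1  2  3  4  5  6  7  8  8
  R[9]: 1  1  2  3  4  5  6  7  8  9
  R[10]: 1  2  3  4  5  6  7  8  9  10

giving w = (9, 5, 4, 8, 3, 7, 1, 6, 10, 2) via Δ²R.

Rothe diagram D(w) (27 cells), 7 SE-corners (essential conditions):

[(1, 8, 0), (2, 4, 0), (4, 3, 0), (4, 7, 2), (6, 2, 0), (6, 6, 3), (9, 2, 1)]


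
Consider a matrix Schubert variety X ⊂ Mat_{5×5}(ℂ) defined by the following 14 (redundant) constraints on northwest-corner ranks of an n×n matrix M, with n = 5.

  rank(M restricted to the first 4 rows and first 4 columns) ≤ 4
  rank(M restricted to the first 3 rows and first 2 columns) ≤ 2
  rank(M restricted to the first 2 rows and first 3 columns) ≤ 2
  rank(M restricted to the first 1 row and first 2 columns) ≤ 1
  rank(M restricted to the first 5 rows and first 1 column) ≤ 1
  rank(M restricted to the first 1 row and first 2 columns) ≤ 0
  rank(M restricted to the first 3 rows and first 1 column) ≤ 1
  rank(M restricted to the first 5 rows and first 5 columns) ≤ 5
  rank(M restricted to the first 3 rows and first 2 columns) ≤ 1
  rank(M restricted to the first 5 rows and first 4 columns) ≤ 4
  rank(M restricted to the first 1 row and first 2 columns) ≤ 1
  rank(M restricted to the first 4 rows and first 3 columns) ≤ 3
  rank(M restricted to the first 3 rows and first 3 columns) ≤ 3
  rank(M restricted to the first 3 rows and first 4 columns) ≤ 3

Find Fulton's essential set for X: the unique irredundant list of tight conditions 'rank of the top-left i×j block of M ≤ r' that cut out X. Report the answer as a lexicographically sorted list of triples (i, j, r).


Rank table r_w(5×5) implied by the 14 constraints:

  0, 0, 1, 1, 1
  1, 1, 2, 2, 2
  1, 1, 2, 3, 3
  1, 2, 3, 4, 4
  1, 2, 3, 4, 5

so w = (3, 1, 4, 2, 5).

ℓ(w)=3; the 2 essential cells (i,j,r):

[(1, 2, 0), (3, 2, 1)]


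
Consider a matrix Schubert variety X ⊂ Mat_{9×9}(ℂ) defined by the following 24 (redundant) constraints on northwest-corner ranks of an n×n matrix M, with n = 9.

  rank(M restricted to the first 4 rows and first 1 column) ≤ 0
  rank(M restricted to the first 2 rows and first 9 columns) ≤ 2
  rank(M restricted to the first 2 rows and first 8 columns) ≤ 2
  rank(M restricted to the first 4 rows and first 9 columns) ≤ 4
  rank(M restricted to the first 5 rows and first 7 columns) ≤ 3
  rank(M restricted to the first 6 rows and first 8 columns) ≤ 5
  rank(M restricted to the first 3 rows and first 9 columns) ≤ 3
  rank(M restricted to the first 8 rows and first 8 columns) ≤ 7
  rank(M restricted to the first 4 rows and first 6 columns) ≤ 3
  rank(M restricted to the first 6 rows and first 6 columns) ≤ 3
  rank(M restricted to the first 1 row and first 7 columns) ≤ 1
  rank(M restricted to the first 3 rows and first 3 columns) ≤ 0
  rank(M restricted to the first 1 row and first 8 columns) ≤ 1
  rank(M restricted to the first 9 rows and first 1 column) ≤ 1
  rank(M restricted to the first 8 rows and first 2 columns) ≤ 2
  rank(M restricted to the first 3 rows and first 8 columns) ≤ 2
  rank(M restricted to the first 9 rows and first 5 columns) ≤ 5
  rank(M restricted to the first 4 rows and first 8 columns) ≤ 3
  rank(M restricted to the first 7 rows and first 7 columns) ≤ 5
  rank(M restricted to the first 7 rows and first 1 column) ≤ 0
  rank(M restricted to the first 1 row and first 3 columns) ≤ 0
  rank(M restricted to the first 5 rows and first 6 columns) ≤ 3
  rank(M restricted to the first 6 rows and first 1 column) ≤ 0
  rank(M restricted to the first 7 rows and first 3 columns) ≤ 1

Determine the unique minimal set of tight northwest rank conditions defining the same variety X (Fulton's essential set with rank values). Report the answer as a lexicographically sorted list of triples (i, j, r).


Recovering R(i,j) via the rank-extension bound from the 24 conditions:

  row 1: 0  0  0  1  1  1  1  1  1
  row 2: 0  0  0  1  2  2  2  2  2
  row 3: 0  0  0  1  2  2  2  2  3
  row 4: 0  1  1  2  3  3  3  3  4
  row 5: 0  1  1  2  3  3  3  4  5
  row 6: 0  1  1  2  3  3  4  5  6
  row 7: 0  1  1  2  3  4  5  6  7
  row 8: 1  2  2  3  4  5  6  7  8
  row 9: 1  2  3  4  5  6  7  8  9

the unique w with this rank table is (4, 5, 9, 2, 8, 7, 6, 1, 3).

ℓ(w)=22; the 6 essential cells (i,j,r):

[(3, 3, 0), (3, 8, 2), (5, 7, 3), (6, 6, 3), (7, 1, 0), (7, 3, 1)]
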